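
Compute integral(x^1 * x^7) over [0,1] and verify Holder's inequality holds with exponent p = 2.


Step 1: Exact integral of f*g = integral(x^8, 0, 1) = 1/9
     = 0.111111
Step 2: Holder bound with p=2, q=2:
  ||f||_p = (integral x^2 dx)^(1/2) = (1/3)^(1/2) = 0.57735
  ||g||_q = (integral x^14 dx)^(1/2) = (1/15)^(1/2) = 0.258199
Step 3: Holder bound = ||f||_p * ||g||_q = 0.57735 * 0.258199 = 0.149071
Verification: 0.111111 <= 0.149071 (Holder holds)


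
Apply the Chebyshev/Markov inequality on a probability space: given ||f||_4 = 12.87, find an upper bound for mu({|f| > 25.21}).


Chebyshev/Markov inequality: mu(|f| > eps) <= (||f||_p / eps)^p
Step 1: ||f||_4 / eps = 12.87 / 25.21 = 0.510512
Step 2: Raise to power p = 4:
  (0.510512)^4 = 0.067924
Step 3: Therefore mu(|f| > 25.21) <= 0.067924


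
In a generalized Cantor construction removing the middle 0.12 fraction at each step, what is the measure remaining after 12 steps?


Step 1: At each step, fraction remaining = 1 - 0.12 = 0.88
Step 2: After 12 steps, measure = (0.88)^12
Result = 0.215671


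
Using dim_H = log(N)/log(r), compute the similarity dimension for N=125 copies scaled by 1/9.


For a self-similar set with N copies scaled by 1/r:
dim_H = log(N)/log(r) = log(125)/log(9)
= 4.828314/2.197225
= 2.19746


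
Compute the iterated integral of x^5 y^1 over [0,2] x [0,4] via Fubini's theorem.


By Fubini's theorem, the double integral factors as a product of single integrals:
Step 1: integral_0^2 x^5 dx = [x^6/6] from 0 to 2
     = 2^6/6 = 10.666667
Step 2: integral_0^4 y^1 dy = [y^2/2] from 0 to 4
     = 4^2/2 = 8
Step 3: Double integral = 10.666667 * 8 = 85.333333


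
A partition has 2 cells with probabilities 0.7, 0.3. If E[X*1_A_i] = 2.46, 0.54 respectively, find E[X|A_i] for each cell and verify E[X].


For each cell A_i: E[X|A_i] = E[X*1_A_i] / P(A_i)
Step 1: E[X|A_1] = 2.46 / 0.7 = 3.514286
Step 2: E[X|A_2] = 0.54 / 0.3 = 1.8
Verification: E[X] = sum E[X*1_A_i] = 2.46 + 0.54 = 3


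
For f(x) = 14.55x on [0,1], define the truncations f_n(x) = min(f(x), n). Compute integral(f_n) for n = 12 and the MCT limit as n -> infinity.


f(x) = 14.55x on [0,1]; f_n(x) = min(14.55x, n). At n = 12:
Step 1: f(x) reaches 12 at x = 12/14.55 = 0.824742
Step 2: integral(f_12) = integral(14.55x, 0, 0.824742) + integral(12, 0.824742, 1)
       = 14.55*0.824742^2/2 + 12*(1 - 0.824742)
       = 4.948454 + 2.103093
       = 7.051546
Step 3: As n -> infinity, f_n increases to f, so by MCT integral(f_n) -> integral(f) = 14.55/2 = 7.275.
Convergence: integral(f_12) = 7.051546 -> 7.275 as n -> infinity


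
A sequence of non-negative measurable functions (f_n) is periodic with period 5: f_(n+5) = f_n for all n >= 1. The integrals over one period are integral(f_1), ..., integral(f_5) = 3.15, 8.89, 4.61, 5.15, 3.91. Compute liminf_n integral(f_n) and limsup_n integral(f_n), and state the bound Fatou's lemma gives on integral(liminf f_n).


The sequence (integral(f_n)) is periodic with period 5, repeating the values 3.15, 8.89, 4.61, 5.15, 3.91 indefinitely.
Step 1: For a periodic sequence, every tail (a_m, a_(m+1), ...) contains all 5 period values infinitely often.
Step 2: Hence inf of every tail = min of the period values = min(3.15, 8.89, 4.61, 5.15, 3.91) = 3.15.
        liminf_n integral(f_n) = sup over m of (inf of tail from m) = 3.15.
Step 3: Similarly sup of every tail = max of the period values = 8.89.
        limsup_n integral(f_n) = 8.89.
Step 4: Fatou's lemma: integral(liminf_n f_n) <= liminf_n integral(f_n) = 3.15.
        So the integral of the pointwise liminf is at most 3.15.


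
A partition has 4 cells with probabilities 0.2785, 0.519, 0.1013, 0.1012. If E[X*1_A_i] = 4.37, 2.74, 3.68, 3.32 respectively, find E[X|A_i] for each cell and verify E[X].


For each cell A_i: E[X|A_i] = E[X*1_A_i] / P(A_i)
Step 1: E[X|A_1] = 4.37 / 0.2785 = 15.691203
Step 2: E[X|A_2] = 2.74 / 0.519 = 5.279383
Step 3: E[X|A_3] = 3.68 / 0.1013 = 36.327739
Step 4: E[X|A_4] = 3.32 / 0.1012 = 32.806324
Verification: E[X] = sum E[X*1_A_i] = 4.37 + 2.74 + 3.68 + 3.32 = 14.11


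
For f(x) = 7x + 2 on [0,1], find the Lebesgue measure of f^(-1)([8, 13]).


f^(-1)([8, 13]) = {x : 8 <= 7x + 2 <= 13}
Solving: (8 - 2)/7 <= x <= (13 - 2)/7
= [0.857143, 1.571429]
Intersecting with [0,1]: [0.857143, 1]
Measure = 1 - 0.857143 = 0.142857


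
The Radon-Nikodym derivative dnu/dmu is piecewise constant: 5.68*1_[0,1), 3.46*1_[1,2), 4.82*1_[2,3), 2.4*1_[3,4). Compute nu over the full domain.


Integrate each piece of the Radon-Nikodym derivative:
Step 1: integral_0^1 5.68 dx = 5.68*(1-0) = 5.68*1 = 5.68
Step 2: integral_1^2 3.46 dx = 3.46*(2-1) = 3.46*1 = 3.46
Step 3: integral_2^3 4.82 dx = 4.82*(3-2) = 4.82*1 = 4.82
Step 4: integral_3^4 2.4 dx = 2.4*(4-3) = 2.4*1 = 2.4
Total: 5.68 + 3.46 + 4.82 + 2.4 = 16.36


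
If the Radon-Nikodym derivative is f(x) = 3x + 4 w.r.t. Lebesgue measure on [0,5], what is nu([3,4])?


nu(A) = integral_A (dnu/dmu) dmu = integral_3^4 (3x + 4) dx
Step 1: Antiderivative F(x) = (3/2)x^2 + 4x
Step 2: F(4) = (3/2)*4^2 + 4*4 = 24 + 16 = 40
Step 3: F(3) = (3/2)*3^2 + 4*3 = 13.5 + 12 = 25.5
Step 4: nu([3,4]) = F(4) - F(3) = 40 - 25.5 = 14.5


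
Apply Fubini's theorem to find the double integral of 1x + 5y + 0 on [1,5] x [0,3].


By Fubini, integrate in x first, then y.
Step 1: Fix y, integrate over x in [1,5]:
  integral(1x + 5y + 0, x=1..5)
  = 1*(5^2 - 1^2)/2 + (5y + 0)*(5 - 1)
  = 12 + (5y + 0)*4
  = 12 + 20y + 0
  = 12 + 20y
Step 2: Integrate over y in [0,3]:
  integral(12 + 20y, y=0..3)
  = 12*3 + 20*(3^2 - 0^2)/2
  = 36 + 90
  = 126


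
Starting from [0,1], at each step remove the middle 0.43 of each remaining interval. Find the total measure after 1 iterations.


Step 1: At each step, fraction remaining = 1 - 0.43 = 0.57
Step 2: After 1 steps, measure = (0.57)^1
Step 3: Computing the power step by step:
  After step 1: 0.57
Result = 0.57


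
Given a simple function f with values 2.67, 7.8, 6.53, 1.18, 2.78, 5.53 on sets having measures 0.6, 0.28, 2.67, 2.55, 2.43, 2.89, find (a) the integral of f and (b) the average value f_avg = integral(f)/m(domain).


Step 1: Integral = sum(value_i * measure_i)
= 2.67*0.6 + 7.8*0.28 + 6.53*2.67 + 1.18*2.55 + 2.78*2.43 + 5.53*2.89
= 1.602 + 2.184 + 17.4351 + 3.009 + 6.7554 + 15.9817
= 46.9672
Step 2: Total measure of domain = 0.6 + 0.28 + 2.67 + 2.55 + 2.43 + 2.89 = 11.42
Step 3: Average value = 46.9672 / 11.42 = 4.112715


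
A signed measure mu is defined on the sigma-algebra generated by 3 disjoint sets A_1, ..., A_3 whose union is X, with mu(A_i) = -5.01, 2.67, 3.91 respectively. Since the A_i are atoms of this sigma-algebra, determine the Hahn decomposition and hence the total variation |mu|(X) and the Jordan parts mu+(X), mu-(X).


Step 1: Every measurable set is a union of atoms (the cells / points), so a Hahn decomposition is
  obtained by grouping atoms by sign: P = union of atoms with mu > 0, N = union of the remaining atoms.
  Atoms in P (indices): 2, 3;  atoms in N (indices): 1
  Positive values: 2.67, 3.91
  Negative values: -5.01
Step 2: mu+(X) = mu(P) = sum of positive atom values = 6.58
Step 3: mu-(X) = -mu(N) = sum of |negative atom values| = 5.01
Step 4: |mu|(X) = mu+(X) + mu-(X) = 6.58 + 5.01 = 11.59


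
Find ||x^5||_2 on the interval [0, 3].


Step 1: ||f||_2 = (integral_0^3 |x^5|^2 dx)^(1/2)
     = (integral_0^3 x^10 dx)^(1/2)
Step 2: integral_0^3 x^10 dx = [x^11/(11)] from 0 to 3 = 3^11/11
     = 177147/11 = 16104.272727
Step 3: ||f||_2 = (16104.272727)^(1/2) = 126.902611


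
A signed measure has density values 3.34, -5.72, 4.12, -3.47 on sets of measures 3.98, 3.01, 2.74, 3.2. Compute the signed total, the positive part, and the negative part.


Step 1: Compute signed measure on each set:
  Set 1: 3.34 * 3.98 = 13.2932
  Set 2: -5.72 * 3.01 = -17.2172
  Set 3: 4.12 * 2.74 = 11.2888
  Set 4: -3.47 * 3.2 = -11.104
Step 2: Total signed measure = (13.2932) + (-17.2172) + (11.2888) + (-11.104)
     = -3.7392
Step 3: Positive part mu+(X) = sum of positive contributions = 24.582
Step 4: Negative part mu-(X) = |sum of negative contributions| = 28.3212


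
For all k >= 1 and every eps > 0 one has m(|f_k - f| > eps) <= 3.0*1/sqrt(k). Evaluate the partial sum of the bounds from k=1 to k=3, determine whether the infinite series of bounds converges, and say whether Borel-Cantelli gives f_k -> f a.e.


Step 1: List the terms 3.0*1/sqrt(k) for k = 1 to 3:
  k=1: 3
  k=2: 2.12132
  k=3: 1.732051
Step 2: Partial sum = 3 + 2.12132 + 1.732051
     = 6.853371
Step 3: The full series sum_(k>=1) 3.0*1/sqrt(k) diverges (p-series with p = 1/2 <= 1; a nonzero constant multiple of a divergent series diverges).
Step 4: The (first) Borel-Cantelli lemma requires a summable sequence of measures, so it does not apply here;
        from this bound alone no conclusion about a.e. convergence can be drawn (convergence in measure still
        gives an a.e.-convergent subsequence, but not a.e. convergence of the whole sequence).
Conclusion: series diverges; Borel-Cantelli is inconclusive about a.e. convergence of f_k.


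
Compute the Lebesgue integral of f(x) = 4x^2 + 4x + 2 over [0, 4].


The Lebesgue integral of a Riemann-integrable function agrees with the Riemann integral.
Antiderivative F(x) = (4/3)x^3 + (4/2)x^2 + 2x
F(4) = (4/3)*4^3 + (4/2)*4^2 + 2*4
     = (4/3)*64 + (4/2)*16 + 2*4
     = 85.333333 + 32 + 8
     = 125.333333
F(0) = 0.0
Integral = F(4) - F(0) = 125.333333 - 0.0 = 125.333333


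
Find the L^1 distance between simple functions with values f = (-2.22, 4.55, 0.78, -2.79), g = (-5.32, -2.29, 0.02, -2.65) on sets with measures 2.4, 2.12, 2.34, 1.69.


Step 1: Compute differences f_i - g_i:
  -2.22 - -5.32 = 3.1
  4.55 - -2.29 = 6.84
  0.78 - 0.02 = 0.76
  -2.79 - -2.65 = -0.14
Step 2: Compute |diff|^1 * measure for each set:
  |3.1|^1 * 2.4 = 3.1 * 2.4 = 7.44
  |6.84|^1 * 2.12 = 6.84 * 2.12 = 14.5008
  |0.76|^1 * 2.34 = 0.76 * 2.34 = 1.7784
  |-0.14|^1 * 1.69 = 0.14 * 1.69 = 0.2366
Step 3: Sum = 23.9558
Step 4: ||f-g||_1 = (23.9558)^(1/1) = 23.9558


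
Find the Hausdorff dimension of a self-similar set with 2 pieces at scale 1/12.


For a self-similar set with N copies scaled by 1/r:
dim_H = log(N)/log(r) = log(2)/log(12)
= 0.693147/2.484907
= 0.278943


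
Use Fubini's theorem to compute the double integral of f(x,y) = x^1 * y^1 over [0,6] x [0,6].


By Fubini's theorem, the double integral factors as a product of single integrals:
Step 1: integral_0^6 x^1 dx = [x^2/2] from 0 to 6
     = 6^2/2 = 18
Step 2: integral_0^6 y^1 dy = [y^2/2] from 0 to 6
     = 6^2/2 = 18
Step 3: Double integral = 18 * 18 = 324


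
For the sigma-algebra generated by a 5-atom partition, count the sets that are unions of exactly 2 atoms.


Each element of F is a union of some subset of the 5 atoms.
Elements that are unions of exactly 2 atoms correspond to 2-element subsets of the 5 atoms.
Count = C(5, 2) = 5! / (2! * 3!) = 10.


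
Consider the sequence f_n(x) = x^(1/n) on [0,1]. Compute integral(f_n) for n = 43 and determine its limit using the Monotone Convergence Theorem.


At n = 43: f_43(x) = x^(1/43).
Step 1: integral(x^(1/43), 0, 1) = [x^(1/43+1) / (1/43+1)] from 0 to 1
     = 1 / (1/43 + 1) = 1 / ((43+1)/43) = 43/(43+1)
     = 43/44 = 0.977273
Step 2: As n -> infinity, f_n(x) = x^(1/n) -> 1 for x in (0,1], and f_n is increasing in n.
By MCT, lim_n integral(f_n) = integral(lim_n f_n) = integral(1, 0, 1) = 1.
Step 3: Verify convergence: 43/44 = 0.977273 -> 1


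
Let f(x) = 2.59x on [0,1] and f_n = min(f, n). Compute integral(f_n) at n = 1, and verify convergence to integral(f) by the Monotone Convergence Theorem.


f(x) = 2.59x on [0,1]; f_n(x) = min(2.59x, n). At n = 1:
Step 1: f(x) reaches 1 at x = 1/2.59 = 0.3861
Step 2: integral(f_1) = integral(2.59x, 0, 0.3861) + integral(1, 0.3861, 1)
       = 2.59*0.3861^2/2 + 1*(1 - 0.3861)
       = 0.19305 + 0.6139
       = 0.80695
Step 3: As n -> infinity, f_n increases to f, so by MCT integral(f_n) -> integral(f) = 2.59/2 = 1.295.
Convergence: integral(f_1) = 0.80695 -> 1.295 as n -> infinity


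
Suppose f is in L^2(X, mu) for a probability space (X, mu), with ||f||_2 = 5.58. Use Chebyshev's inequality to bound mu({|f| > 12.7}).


Chebyshev/Markov inequality: mu(|f| > eps) <= (||f||_p / eps)^p
Step 1: ||f||_2 / eps = 5.58 / 12.7 = 0.43937
Step 2: Raise to power p = 2:
  (0.43937)^2 = 0.193046
Step 3: Therefore mu(|f| > 12.7) <= 0.193046


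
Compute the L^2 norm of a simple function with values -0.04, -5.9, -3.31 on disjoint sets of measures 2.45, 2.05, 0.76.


Step 1: Compute |f_i|^2 for each value:
  |-0.04|^2 = 0.0016
  |-5.9|^2 = 34.81
  |-3.31|^2 = 10.9561
Step 2: Multiply by measures and sum:
  0.0016 * 2.45 = 0.00392
  34.81 * 2.05 = 71.3605
  10.9561 * 0.76 = 8.326636
Sum = 0.00392 + 71.3605 + 8.326636 = 79.691056
Step 3: Take the p-th root:
||f||_2 = (79.691056)^(1/2) = 8.926985


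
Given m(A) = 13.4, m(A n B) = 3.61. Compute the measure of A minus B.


m(A \ B) = m(A) - m(A n B)
= 13.4 - 3.61
= 9.79


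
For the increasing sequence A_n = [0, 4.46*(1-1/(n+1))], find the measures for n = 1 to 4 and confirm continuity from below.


By continuity of measure from below: if A_n increases to A, then m(A_n) -> m(A).
Here A = [0, 4.46], so m(A) = 4.46
Step 1: a_1 = 4.46*(1 - 1/2) = 2.23, m(A_1) = 2.23
Step 2: a_2 = 4.46*(1 - 1/3) = 2.9733, m(A_2) = 2.9733
Step 3: a_3 = 4.46*(1 - 1/4) = 3.345, m(A_3) = 3.345
Step 4: a_4 = 4.46*(1 - 1/5) = 3.568, m(A_4) = 3.568
Limit: m(A_n) -> m([0,4.46]) = 4.46


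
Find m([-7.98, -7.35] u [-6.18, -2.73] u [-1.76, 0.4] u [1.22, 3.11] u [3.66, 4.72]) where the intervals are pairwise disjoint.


For pairwise disjoint intervals, m(union) = sum of lengths.
= (-7.35 - -7.98) + (-2.73 - -6.18) + (0.4 - -1.76) + (3.11 - 1.22) + (4.72 - 3.66)
= 0.63 + 3.45 + 2.16 + 1.89 + 1.06
= 9.19


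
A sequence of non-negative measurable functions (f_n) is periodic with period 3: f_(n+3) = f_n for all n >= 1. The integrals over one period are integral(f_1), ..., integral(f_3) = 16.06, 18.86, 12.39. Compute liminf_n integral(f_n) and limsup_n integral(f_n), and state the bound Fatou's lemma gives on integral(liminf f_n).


The sequence (integral(f_n)) is periodic with period 3, repeating the values 16.06, 18.86, 12.39 indefinitely.
Step 1: For a periodic sequence, every tail (a_m, a_(m+1), ...) contains all 3 period values infinitely often.
Step 2: Hence inf of every tail = min of the period values = min(16.06, 18.86, 12.39) = 12.39.
        liminf_n integral(f_n) = sup over m of (inf of tail from m) = 12.39.
Step 3: Similarly sup of every tail = max of the period values = 18.86.
        limsup_n integral(f_n) = 18.86.
Step 4: Fatou's lemma: integral(liminf_n f_n) <= liminf_n integral(f_n) = 12.39.
        So the integral of the pointwise liminf is at most 12.39.


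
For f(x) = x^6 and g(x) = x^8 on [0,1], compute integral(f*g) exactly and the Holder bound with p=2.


Step 1: Exact integral of f*g = integral(x^14, 0, 1) = 1/15
     = 0.066667
Step 2: Holder bound with p=2, q=2:
  ||f||_p = (integral x^12 dx)^(1/2) = (1/13)^(1/2) = 0.27735
  ||g||_q = (integral x^16 dx)^(1/2) = (1/17)^(1/2) = 0.242536
Step 3: Holder bound = ||f||_p * ||g||_q = 0.27735 * 0.242536 = 0.067267
Verification: 0.066667 <= 0.067267 (Holder holds)


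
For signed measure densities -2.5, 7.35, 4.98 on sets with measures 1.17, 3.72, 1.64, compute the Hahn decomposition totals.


Step 1: Compute signed measure on each set:
  Set 1: -2.5 * 1.17 = -2.925
  Set 2: 7.35 * 3.72 = 27.342
  Set 3: 4.98 * 1.64 = 8.1672
Step 2: Total signed measure = (-2.925) + (27.342) + (8.1672)
     = 32.5842
Step 3: Positive part mu+(X) = sum of positive contributions = 35.5092
Step 4: Negative part mu-(X) = |sum of negative contributions| = 2.925


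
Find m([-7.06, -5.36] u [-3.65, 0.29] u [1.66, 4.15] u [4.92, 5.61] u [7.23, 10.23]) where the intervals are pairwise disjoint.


For pairwise disjoint intervals, m(union) = sum of lengths.
= (-5.36 - -7.06) + (0.29 - -3.65) + (4.15 - 1.66) + (5.61 - 4.92) + (10.23 - 7.23)
= 1.7 + 3.94 + 2.49 + 0.69 + 3
= 11.82


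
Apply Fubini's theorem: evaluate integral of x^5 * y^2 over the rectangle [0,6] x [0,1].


By Fubini's theorem, the double integral factors as a product of single integrals:
Step 1: integral_0^6 x^5 dx = [x^6/6] from 0 to 6
     = 6^6/6 = 7776
Step 2: integral_0^1 y^2 dy = [y^3/3] from 0 to 1
     = 1^3/3 = 0.333333
Step 3: Double integral = 7776 * 0.333333 = 2592


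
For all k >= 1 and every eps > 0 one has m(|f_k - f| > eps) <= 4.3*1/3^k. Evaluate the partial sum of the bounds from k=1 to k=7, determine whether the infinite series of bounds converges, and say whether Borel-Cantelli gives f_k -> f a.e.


Step 1: List the terms 4.3*1/3^k for k = 1 to 7:
  k=1: 1.433333
  k=2: 0.477778
  k=3: 0.159259
  k=4: 0.053086
  k=5: 0.017695
  k=6: 0.005898
  k=7: 0.001966
Step 2: Partial sum = 1.433333 + 0.477778 + 0.159259 + 0.053086 + 0.017695 + 0.005898 + 0.001966
     = 2.149017
Step 3: The full series sum_(k>=1) 4.3*1/3^k converges (geometric series with ratio 1/3 < 1; a constant multiple of a convergent series converges).
Step 4: Fix eps > 0. Since sum_k m(|f_k - f| > eps) < infinity, the Borel-Cantelli lemma gives
        m(limsup_k {|f_k - f| > eps}) = 0, i.e. for a.e. x, |f_k(x) - f(x)| <= eps for all large k.
        Applying this with eps = 1/j for j = 1, 2, ... and intersecting the countably many full-measure sets,
        for a.e. x we get limsup_k |f_k(x) - f(x)| <= 1/j for every j, hence f_k -> f almost everywhere.
Conclusion: series converges; Borel-Cantelli yields f_k -> f a.e.


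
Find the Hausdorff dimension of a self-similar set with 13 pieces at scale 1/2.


For a self-similar set with N copies scaled by 1/r:
dim_H = log(N)/log(r) = log(13)/log(2)
= 2.564949/0.693147
= 3.70044


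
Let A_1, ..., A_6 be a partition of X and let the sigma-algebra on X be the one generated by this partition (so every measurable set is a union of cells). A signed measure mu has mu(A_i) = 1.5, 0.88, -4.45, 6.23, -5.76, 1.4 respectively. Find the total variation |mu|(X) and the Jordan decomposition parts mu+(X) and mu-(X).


Step 1: Every measurable set is a union of atoms (the cells / points), so a Hahn decomposition is
  obtained by grouping atoms by sign: P = union of atoms with mu > 0, N = union of the remaining atoms.
  Atoms in P (indices): 1, 2, 4, 6;  atoms in N (indices): 3, 5
  Positive values: 1.5, 0.88, 6.23, 1.4
  Negative values: -4.45, -5.76
Step 2: mu+(X) = mu(P) = sum of positive atom values = 10.01
Step 3: mu-(X) = -mu(N) = sum of |negative atom values| = 10.21
Step 4: |mu|(X) = mu+(X) + mu-(X) = 10.01 + 10.21 = 20.22


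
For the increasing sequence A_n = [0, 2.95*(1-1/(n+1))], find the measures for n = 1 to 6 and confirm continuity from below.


By continuity of measure from below: if A_n increases to A, then m(A_n) -> m(A).
Here A = [0, 2.95], so m(A) = 2.95
Step 1: a_1 = 2.95*(1 - 1/2) = 1.475, m(A_1) = 1.475
Step 2: a_2 = 2.95*(1 - 1/3) = 1.9667, m(A_2) = 1.9667
Step 3: a_3 = 2.95*(1 - 1/4) = 2.2125, m(A_3) = 2.2125
Step 4: a_4 = 2.95*(1 - 1/5) = 2.36, m(A_4) = 2.36
Step 5: a_5 = 2.95*(1 - 1/6) = 2.4583, m(A_5) = 2.4583
Step 6: a_6 = 2.95*(1 - 1/7) = 2.5286, m(A_6) = 2.5286
Limit: m(A_n) -> m([0,2.95]) = 2.95


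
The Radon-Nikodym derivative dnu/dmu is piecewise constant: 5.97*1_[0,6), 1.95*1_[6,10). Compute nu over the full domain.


Integrate each piece of the Radon-Nikodym derivative:
Step 1: integral_0^6 5.97 dx = 5.97*(6-0) = 5.97*6 = 35.82
Step 2: integral_6^10 1.95 dx = 1.95*(10-6) = 1.95*4 = 7.8
Total: 35.82 + 7.8 = 43.62


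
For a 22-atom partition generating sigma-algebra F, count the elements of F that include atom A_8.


Each element of F is a union of some subset S of the 22 atoms.
The element contains A_8 iff A_8 is in S.
So we count subsets S of {A_1,...,A_22} with A_8 in S: choose freely among the other 21 atoms.
Count = 2^(22-1) = 2^21 = 2097152.


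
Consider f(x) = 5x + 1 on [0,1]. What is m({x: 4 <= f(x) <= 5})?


f^(-1)([4, 5]) = {x : 4 <= 5x + 1 <= 5}
Solving: (4 - 1)/5 <= x <= (5 - 1)/5
= [0.6, 0.8]
Intersecting with [0,1]: [0.6, 0.8]
Measure = 0.8 - 0.6 = 0.2


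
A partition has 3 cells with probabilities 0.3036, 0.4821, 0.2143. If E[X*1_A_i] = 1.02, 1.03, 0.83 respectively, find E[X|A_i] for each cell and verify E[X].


For each cell A_i: E[X|A_i] = E[X*1_A_i] / P(A_i)
Step 1: E[X|A_1] = 1.02 / 0.3036 = 3.359684
Step 2: E[X|A_2] = 1.03 / 0.4821 = 2.136486
Step 3: E[X|A_3] = 0.83 / 0.2143 = 3.873075
Verification: E[X] = sum E[X*1_A_i] = 1.02 + 1.03 + 0.83 = 2.88


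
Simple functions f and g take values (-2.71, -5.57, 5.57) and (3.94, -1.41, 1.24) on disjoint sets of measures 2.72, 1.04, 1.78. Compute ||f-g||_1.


Step 1: Compute differences f_i - g_i:
  -2.71 - 3.94 = -6.65
  -5.57 - -1.41 = -4.16
  5.57 - 1.24 = 4.33
Step 2: Compute |diff|^1 * measure for each set:
  |-6.65|^1 * 2.72 = 6.65 * 2.72 = 18.088
  |-4.16|^1 * 1.04 = 4.16 * 1.04 = 4.3264
  |4.33|^1 * 1.78 = 4.33 * 1.78 = 7.7074
Step 3: Sum = 30.1218
Step 4: ||f-g||_1 = (30.1218)^(1/1) = 30.1218


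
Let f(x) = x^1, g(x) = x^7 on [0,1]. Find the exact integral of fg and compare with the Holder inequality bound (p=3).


Step 1: Exact integral of f*g = integral(x^8, 0, 1) = 1/9
     = 0.111111
Step 2: Holder bound with p=3, q=1.5:
  ||f||_p = (integral x^3 dx)^(1/3) = (1/4)^(1/3) = 0.629961
  ||g||_q = (integral x^10.5 dx)^(1/1.5) = (1/11.5)^(1/1.5) = 0.196276
Step 3: Holder bound = ||f||_p * ||g||_q = 0.629961 * 0.196276 = 0.123646
Verification: 0.111111 <= 0.123646 (Holder holds)


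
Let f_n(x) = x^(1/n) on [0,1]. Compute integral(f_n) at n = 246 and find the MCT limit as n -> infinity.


At n = 246: f_246(x) = x^(1/246).
Step 1: integral(x^(1/246), 0, 1) = [x^(1/246+1) / (1/246+1)] from 0 to 1
     = 1 / (1/246 + 1) = 1 / ((246+1)/246) = 246/(246+1)
     = 246/247 = 0.995951
Step 2: As n -> infinity, f_n(x) = x^(1/n) -> 1 for x in (0,1], and f_n is increasing in n.
By MCT, lim_n integral(f_n) = integral(lim_n f_n) = integral(1, 0, 1) = 1.
Step 3: Verify convergence: 246/247 = 0.995951 -> 1


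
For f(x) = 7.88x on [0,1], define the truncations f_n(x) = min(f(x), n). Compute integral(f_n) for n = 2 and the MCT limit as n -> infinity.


f(x) = 7.88x on [0,1]; f_n(x) = min(7.88x, n). At n = 2:
Step 1: f(x) reaches 2 at x = 2/7.88 = 0.253807
Step 2: integral(f_2) = integral(7.88x, 0, 0.253807) + integral(2, 0.253807, 1)
       = 7.88*0.253807^2/2 + 2*(1 - 0.253807)
       = 0.253807 + 1.492386
       = 1.746193
Step 3: As n -> infinity, f_n increases to f, so by MCT integral(f_n) -> integral(f) = 7.88/2 = 3.94.
Convergence: integral(f_2) = 1.746193 -> 3.94 as n -> infinity


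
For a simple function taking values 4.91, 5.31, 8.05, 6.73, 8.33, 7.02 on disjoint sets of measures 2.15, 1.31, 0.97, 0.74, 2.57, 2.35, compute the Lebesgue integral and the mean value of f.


Step 1: Integral = sum(value_i * measure_i)
= 4.91*2.15 + 5.31*1.31 + 8.05*0.97 + 6.73*0.74 + 8.33*2.57 + 7.02*2.35
= 10.5565 + 6.9561 + 7.8085 + 4.9802 + 21.4081 + 16.497
= 68.2064
Step 2: Total measure of domain = 2.15 + 1.31 + 0.97 + 0.74 + 2.57 + 2.35 = 10.09
Step 3: Average value = 68.2064 / 10.09 = 6.759802


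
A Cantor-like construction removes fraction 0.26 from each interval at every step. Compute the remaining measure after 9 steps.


Step 1: At each step, fraction remaining = 1 - 0.26 = 0.74
Step 2: After 9 steps, measure = (0.74)^9
Result = 0.06654


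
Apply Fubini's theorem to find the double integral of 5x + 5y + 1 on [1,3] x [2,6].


By Fubini, integrate in x first, then y.
Step 1: Fix y, integrate over x in [1,3]:
  integral(5x + 5y + 1, x=1..3)
  = 5*(3^2 - 1^2)/2 + (5y + 1)*(3 - 1)
  = 20 + (5y + 1)*2
  = 20 + 10y + 2
  = 22 + 10y
Step 2: Integrate over y in [2,6]:
  integral(22 + 10y, y=2..6)
  = 22*4 + 10*(6^2 - 2^2)/2
  = 88 + 160
  = 248


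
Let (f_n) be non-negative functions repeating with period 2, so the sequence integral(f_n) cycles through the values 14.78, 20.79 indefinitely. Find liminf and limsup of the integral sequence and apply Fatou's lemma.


The sequence (integral(f_n)) is periodic with period 2, repeating the values 14.78, 20.79 indefinitely.
Step 1: For a periodic sequence, every tail (a_m, a_(m+1), ...) contains all 2 period values infinitely often.
Step 2: Hence inf of every tail = min of the period values = min(14.78, 20.79) = 14.78.
        liminf_n integral(f_n) = sup over m of (inf of tail from m) = 14.78.
Step 3: Similarly sup of every tail = max of the period values = 20.79.
        limsup_n integral(f_n) = 20.79.
Step 4: Fatou's lemma: integral(liminf_n f_n) <= liminf_n integral(f_n) = 14.78.
        So the integral of the pointwise liminf is at most 14.78.


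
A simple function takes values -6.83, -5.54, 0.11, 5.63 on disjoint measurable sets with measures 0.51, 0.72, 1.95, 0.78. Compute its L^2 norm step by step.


Step 1: Compute |f_i|^2 for each value:
  |-6.83|^2 = 46.6489
  |-5.54|^2 = 30.6916
  |0.11|^2 = 0.0121
  |5.63|^2 = 31.6969
Step 2: Multiply by measures and sum:
  46.6489 * 0.51 = 23.790939
  30.6916 * 0.72 = 22.097952
  0.0121 * 1.95 = 0.023595
  31.6969 * 0.78 = 24.723582
Sum = 23.790939 + 22.097952 + 0.023595 + 24.723582 = 70.636068
Step 3: Take the p-th root:
||f||_2 = (70.636068)^(1/2) = 8.404527


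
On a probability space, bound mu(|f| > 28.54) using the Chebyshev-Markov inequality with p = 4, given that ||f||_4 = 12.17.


Chebyshev/Markov inequality: mu(|f| > eps) <= (||f||_p / eps)^p
Step 1: ||f||_4 / eps = 12.17 / 28.54 = 0.426419
Step 2: Raise to power p = 4:
  (0.426419)^4 = 0.033063
Step 3: Therefore mu(|f| > 28.54) <= 0.033063


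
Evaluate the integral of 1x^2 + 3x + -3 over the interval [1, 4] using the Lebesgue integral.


The Lebesgue integral of a Riemann-integrable function agrees with the Riemann integral.
Antiderivative F(x) = (1/3)x^3 + (3/2)x^2 + -3x
F(4) = (1/3)*4^3 + (3/2)*4^2 + -3*4
     = (1/3)*64 + (3/2)*16 + -3*4
     = 21.333333 + 24 + -12
     = 33.333333
F(1) = -1.166667
Integral = F(4) - F(1) = 33.333333 - -1.166667 = 34.5


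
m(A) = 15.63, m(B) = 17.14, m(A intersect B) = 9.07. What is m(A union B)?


By inclusion-exclusion: m(A u B) = m(A) + m(B) - m(A n B)
= 15.63 + 17.14 - 9.07
= 23.7


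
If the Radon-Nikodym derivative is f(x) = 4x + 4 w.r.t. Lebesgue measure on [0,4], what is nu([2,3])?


nu(A) = integral_A (dnu/dmu) dmu = integral_2^3 (4x + 4) dx
Step 1: Antiderivative F(x) = (4/2)x^2 + 4x
Step 2: F(3) = (4/2)*3^2 + 4*3 = 18 + 12 = 30
Step 3: F(2) = (4/2)*2^2 + 4*2 = 8 + 8 = 16
Step 4: nu([2,3]) = F(3) - F(2) = 30 - 16 = 14


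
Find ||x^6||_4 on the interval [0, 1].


Step 1: ||f||_4 = (integral_0^1 |x^6|^4 dx)^(1/4)
     = (integral_0^1 x^24 dx)^(1/4)
Step 2: integral_0^1 x^24 dx = [x^25/(25)] from 0 to 1 = 1^25/25
     = 1/25 = 0.04
Step 3: ||f||_4 = (0.04)^(1/4) = 0.447214


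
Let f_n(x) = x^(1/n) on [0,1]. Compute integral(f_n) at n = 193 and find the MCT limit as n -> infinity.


At n = 193: f_193(x) = x^(1/193).
Step 1: integral(x^(1/193), 0, 1) = [x^(1/193+1) / (1/193+1)] from 0 to 1
     = 1 / (1/193 + 1) = 1 / ((193+1)/193) = 193/(193+1)
     = 193/194 = 0.994845
Step 2: As n -> infinity, f_n(x) = x^(1/n) -> 1 for x in (0,1], and f_n is increasing in n.
By MCT, lim_n integral(f_n) = integral(lim_n f_n) = integral(1, 0, 1) = 1.
Step 3: Verify convergence: 193/194 = 0.994845 -> 1


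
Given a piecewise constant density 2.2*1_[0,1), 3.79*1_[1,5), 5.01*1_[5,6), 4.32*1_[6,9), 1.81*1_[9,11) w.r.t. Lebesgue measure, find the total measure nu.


Integrate each piece of the Radon-Nikodym derivative:
Step 1: integral_0^1 2.2 dx = 2.2*(1-0) = 2.2*1 = 2.2
Step 2: integral_1^5 3.79 dx = 3.79*(5-1) = 3.79*4 = 15.16
Step 3: integral_5^6 5.01 dx = 5.01*(6-5) = 5.01*1 = 5.01
Step 4: integral_6^9 4.32 dx = 4.32*(9-6) = 4.32*3 = 12.96
Step 5: integral_9^11 1.81 dx = 1.81*(11-9) = 1.81*2 = 3.62
Total: 2.2 + 15.16 + 5.01 + 12.96 + 3.62 = 38.95


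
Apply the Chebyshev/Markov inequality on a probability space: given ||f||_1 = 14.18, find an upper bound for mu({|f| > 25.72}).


Chebyshev/Markov inequality: mu(|f| > eps) <= (||f||_p / eps)^p
Step 1: ||f||_1 / eps = 14.18 / 25.72 = 0.551322
Step 2: Raise to power p = 1:
  (0.551322)^1 = 0.551322
Step 3: Therefore mu(|f| > 25.72) <= 0.551322


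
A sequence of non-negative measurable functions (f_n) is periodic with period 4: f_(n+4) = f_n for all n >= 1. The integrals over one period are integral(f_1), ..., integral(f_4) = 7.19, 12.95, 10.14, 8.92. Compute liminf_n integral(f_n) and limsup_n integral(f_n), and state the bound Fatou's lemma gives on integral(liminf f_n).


The sequence (integral(f_n)) is periodic with period 4, repeating the values 7.19, 12.95, 10.14, 8.92 indefinitely.
Step 1: For a periodic sequence, every tail (a_m, a_(m+1), ...) contains all 4 period values infinitely often.
Step 2: Hence inf of every tail = min of the period values = min(7.19, 12.95, 10.14, 8.92) = 7.19.
        liminf_n integral(f_n) = sup over m of (inf of tail from m) = 7.19.
Step 3: Similarly sup of every tail = max of the period values = 12.95.
        limsup_n integral(f_n) = 12.95.
Step 4: Fatou's lemma: integral(liminf_n f_n) <= liminf_n integral(f_n) = 7.19.
        So the integral of the pointwise liminf is at most 7.19.


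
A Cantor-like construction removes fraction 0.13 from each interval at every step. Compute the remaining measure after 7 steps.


Step 1: At each step, fraction remaining = 1 - 0.13 = 0.87
Step 2: After 7 steps, measure = (0.87)^7
Result = 0.377255


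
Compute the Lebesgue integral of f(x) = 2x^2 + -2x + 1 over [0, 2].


The Lebesgue integral of a Riemann-integrable function agrees with the Riemann integral.
Antiderivative F(x) = (2/3)x^3 + (-2/2)x^2 + 1x
F(2) = (2/3)*2^3 + (-2/2)*2^2 + 1*2
     = (2/3)*8 + (-2/2)*4 + 1*2
     = 5.333333 + -4 + 2
     = 3.333333
F(0) = 0.0
Integral = F(2) - F(0) = 3.333333 - 0.0 = 3.333333


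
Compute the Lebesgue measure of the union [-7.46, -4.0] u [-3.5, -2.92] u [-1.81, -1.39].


For pairwise disjoint intervals, m(union) = sum of lengths.
= (-4.0 - -7.46) + (-2.92 - -3.5) + (-1.39 - -1.81)
= 3.46 + 0.58 + 0.42
= 4.46


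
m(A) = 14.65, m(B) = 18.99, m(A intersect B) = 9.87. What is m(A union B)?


By inclusion-exclusion: m(A u B) = m(A) + m(B) - m(A n B)
= 14.65 + 18.99 - 9.87
= 23.77


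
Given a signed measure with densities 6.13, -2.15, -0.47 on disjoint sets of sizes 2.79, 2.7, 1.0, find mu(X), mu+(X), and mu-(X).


Step 1: Compute signed measure on each set:
  Set 1: 6.13 * 2.79 = 17.1027
  Set 2: -2.15 * 2.7 = -5.805
  Set 3: -0.47 * 1.0 = -0.47
Step 2: Total signed measure = (17.1027) + (-5.805) + (-0.47)
     = 10.8277
Step 3: Positive part mu+(X) = sum of positive contributions = 17.1027
Step 4: Negative part mu-(X) = |sum of negative contributions| = 6.275


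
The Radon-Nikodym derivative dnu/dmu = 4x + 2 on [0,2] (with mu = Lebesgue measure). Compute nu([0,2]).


nu(A) = integral_A (dnu/dmu) dmu = integral_0^2 (4x + 2) dx
Step 1: Antiderivative F(x) = (4/2)x^2 + 2x
Step 2: F(2) = (4/2)*2^2 + 2*2 = 8 + 4 = 12
Step 3: F(0) = (4/2)*0^2 + 2*0 = 0.0 + 0 = 0.0
Step 4: nu([0,2]) = F(2) - F(0) = 12 - 0.0 = 12


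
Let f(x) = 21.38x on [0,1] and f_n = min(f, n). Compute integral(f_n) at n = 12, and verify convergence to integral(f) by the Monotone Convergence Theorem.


f(x) = 21.38x on [0,1]; f_n(x) = min(21.38x, n). At n = 12:
Step 1: f(x) reaches 12 at x = 12/21.38 = 0.561272
Step 2: integral(f_12) = integral(21.38x, 0, 0.561272) + integral(12, 0.561272, 1)
       = 21.38*0.561272^2/2 + 12*(1 - 0.561272)
       = 3.367633 + 5.264733
       = 8.632367
Step 3: As n -> infinity, f_n increases to f, so by MCT integral(f_n) -> integral(f) = 21.38/2 = 10.69.
Convergence: integral(f_12) = 8.632367 -> 10.69 as n -> infinity


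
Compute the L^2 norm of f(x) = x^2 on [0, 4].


Step 1: ||f||_2 = (integral_0^4 |x^2|^2 dx)^(1/2)
     = (integral_0^4 x^4 dx)^(1/2)
Step 2: integral_0^4 x^4 dx = [x^5/(5)] from 0 to 4 = 4^5/5
     = 1024/5 = 204.8
Step 3: ||f||_2 = (204.8)^(1/2) = 14.310835


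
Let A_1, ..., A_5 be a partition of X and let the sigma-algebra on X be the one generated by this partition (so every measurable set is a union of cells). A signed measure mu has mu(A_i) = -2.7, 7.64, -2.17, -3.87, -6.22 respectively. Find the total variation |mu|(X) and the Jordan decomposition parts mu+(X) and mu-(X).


Step 1: Every measurable set is a union of atoms (the cells / points), so a Hahn decomposition is
  obtained by grouping atoms by sign: P = union of atoms with mu > 0, N = union of the remaining atoms.
  Atoms in P (indices): 2;  atoms in N (indices): 1, 3, 4, 5
  Positive values: 7.64
  Negative values: -2.7, -2.17, -3.87, -6.22
Step 2: mu+(X) = mu(P) = sum of positive atom values = 7.64
Step 3: mu-(X) = -mu(N) = sum of |negative atom values| = 14.96
Step 4: |mu|(X) = mu+(X) + mu-(X) = 7.64 + 14.96 = 22.6


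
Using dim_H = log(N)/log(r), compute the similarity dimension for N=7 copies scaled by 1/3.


For a self-similar set with N copies scaled by 1/r:
dim_H = log(N)/log(r) = log(7)/log(3)
= 1.94591/1.098612
= 1.771244


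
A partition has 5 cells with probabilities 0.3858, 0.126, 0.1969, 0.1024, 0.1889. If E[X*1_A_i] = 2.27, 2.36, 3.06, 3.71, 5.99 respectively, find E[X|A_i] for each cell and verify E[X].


For each cell A_i: E[X|A_i] = E[X*1_A_i] / P(A_i)
Step 1: E[X|A_1] = 2.27 / 0.3858 = 5.883878
Step 2: E[X|A_2] = 2.36 / 0.126 = 18.730159
Step 3: E[X|A_3] = 3.06 / 0.1969 = 15.540884
Step 4: E[X|A_4] = 3.71 / 0.1024 = 36.230469
Step 5: E[X|A_5] = 5.99 / 0.1889 = 31.709899
Verification: E[X] = sum E[X*1_A_i] = 2.27 + 2.36 + 3.06 + 3.71 + 5.99 = 17.39


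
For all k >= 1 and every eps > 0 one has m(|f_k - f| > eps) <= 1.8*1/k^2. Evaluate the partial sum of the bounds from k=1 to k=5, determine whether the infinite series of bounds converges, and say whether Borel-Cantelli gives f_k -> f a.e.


Step 1: List the terms 1.8*1/k^2 for k = 1 to 5:
  k=1: 1.8
  k=2: 0.45
  k=3: 0.2
  k=4: 0.1125
  k=5: 0.072
Step 2: Partial sum = 1.8 + 0.45 + 0.2 + 0.1125 + 0.072
     = 2.6345
Step 3: The full series sum_(k>=1) 1.8*1/k^2 converges (p-series with p = 2 > 1; a constant multiple of a convergent series converges).
Step 4: Fix eps > 0. Since sum_k m(|f_k - f| > eps) < infinity, the Borel-Cantelli lemma gives
        m(limsup_k {|f_k - f| > eps}) = 0, i.e. for a.e. x, |f_k(x) - f(x)| <= eps for all large k.
        Applying this with eps = 1/j for j = 1, 2, ... and intersecting the countably many full-measure sets,
        for a.e. x we get limsup_k |f_k(x) - f(x)| <= 1/j for every j, hence f_k -> f almost everywhere.
Conclusion: series converges; Borel-Cantelli yields f_k -> f a.e.


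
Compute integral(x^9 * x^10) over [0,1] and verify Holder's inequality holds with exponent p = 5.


Step 1: Exact integral of f*g = integral(x^19, 0, 1) = 1/20
     = 0.05
Step 2: Holder bound with p=5, q=1.25:
  ||f||_p = (integral x^45 dx)^(1/5) = (1/46)^(1/5) = 0.464995
  ||g||_q = (integral x^12.5 dx)^(1/1.25) = (1/13.5)^(1/1.25) = 0.124662
Step 3: Holder bound = ||f||_p * ||g||_q = 0.464995 * 0.124662 = 0.057967
Verification: 0.05 <= 0.057967 (Holder holds)


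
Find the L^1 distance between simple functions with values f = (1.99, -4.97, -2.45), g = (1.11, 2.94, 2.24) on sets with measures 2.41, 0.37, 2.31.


Step 1: Compute differences f_i - g_i:
  1.99 - 1.11 = 0.88
  -4.97 - 2.94 = -7.91
  -2.45 - 2.24 = -4.69
Step 2: Compute |diff|^1 * measure for each set:
  |0.88|^1 * 2.41 = 0.88 * 2.41 = 2.1208
  |-7.91|^1 * 0.37 = 7.91 * 0.37 = 2.9267
  |-4.69|^1 * 2.31 = 4.69 * 2.31 = 10.8339
Step 3: Sum = 15.8814
Step 4: ||f-g||_1 = (15.8814)^(1/1) = 15.8814


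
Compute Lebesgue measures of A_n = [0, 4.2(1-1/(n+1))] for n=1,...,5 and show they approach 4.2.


By continuity of measure from below: if A_n increases to A, then m(A_n) -> m(A).
Here A = [0, 4.2], so m(A) = 4.2
Step 1: a_1 = 4.2*(1 - 1/2) = 2.1, m(A_1) = 2.1
Step 2: a_2 = 4.2*(1 - 1/3) = 2.8, m(A_2) = 2.8
Step 3: a_3 = 4.2*(1 - 1/4) = 3.15, m(A_3) = 3.15
Step 4: a_4 = 4.2*(1 - 1/5) = 3.36, m(A_4) = 3.36
Step 5: a_5 = 4.2*(1 - 1/6) = 3.5, m(A_5) = 3.5
Limit: m(A_n) -> m([0,4.2]) = 4.2


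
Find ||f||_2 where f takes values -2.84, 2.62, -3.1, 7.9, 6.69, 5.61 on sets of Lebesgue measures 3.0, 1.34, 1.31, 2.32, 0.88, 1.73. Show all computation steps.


Step 1: Compute |f_i|^2 for each value:
  |-2.84|^2 = 8.0656
  |2.62|^2 = 6.8644
  |-3.1|^2 = 9.61
  |7.9|^2 = 62.41
  |6.69|^2 = 44.7561
  |5.61|^2 = 31.4721
Step 2: Multiply by measures and sum:
  8.0656 * 3.0 = 24.1968
  6.8644 * 1.34 = 9.198296
  9.61 * 1.31 = 12.5891
  62.41 * 2.32 = 144.7912
  44.7561 * 0.88 = 39.385368
  31.4721 * 1.73 = 54.446733
Sum = 24.1968 + 9.198296 + 12.5891 + 144.7912 + 39.385368 + 54.446733 = 284.607497
Step 3: Take the p-th root:
||f||_2 = (284.607497)^(1/2) = 16.870314


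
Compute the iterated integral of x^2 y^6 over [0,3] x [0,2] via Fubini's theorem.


By Fubini's theorem, the double integral factors as a product of single integrals:
Step 1: integral_0^3 x^2 dx = [x^3/3] from 0 to 3
     = 3^3/3 = 9
Step 2: integral_0^2 y^6 dy = [y^7/7] from 0 to 2
     = 2^7/7 = 18.285714
Step 3: Double integral = 9 * 18.285714 = 164.571429


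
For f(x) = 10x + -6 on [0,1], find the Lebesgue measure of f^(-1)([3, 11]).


f^(-1)([3, 11]) = {x : 3 <= 10x + -6 <= 11}
Solving: (3 - -6)/10 <= x <= (11 - -6)/10
= [0.9, 1.7]
Intersecting with [0,1]: [0.9, 1]
Measure = 1 - 0.9 = 0.1


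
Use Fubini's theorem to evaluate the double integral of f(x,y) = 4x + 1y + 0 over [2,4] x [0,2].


By Fubini, integrate in x first, then y.
Step 1: Fix y, integrate over x in [2,4]:
  integral(4x + 1y + 0, x=2..4)
  = 4*(4^2 - 2^2)/2 + (1y + 0)*(4 - 2)
  = 24 + (1y + 0)*2
  = 24 + 2y + 0
  = 24 + 2y
Step 2: Integrate over y in [0,2]:
  integral(24 + 2y, y=0..2)
  = 24*2 + 2*(2^2 - 0^2)/2
  = 48 + 4
  = 52


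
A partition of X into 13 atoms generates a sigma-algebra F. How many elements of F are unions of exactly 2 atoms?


Each element of F is a union of some subset of the 13 atoms.
Elements that are unions of exactly 2 atoms correspond to 2-element subsets of the 13 atoms.
Count = C(13, 2) = 13! / (2! * 11!) = 78.


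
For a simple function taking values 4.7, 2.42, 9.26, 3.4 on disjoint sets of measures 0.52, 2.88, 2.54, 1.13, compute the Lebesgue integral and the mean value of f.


Step 1: Integral = sum(value_i * measure_i)
= 4.7*0.52 + 2.42*2.88 + 9.26*2.54 + 3.4*1.13
= 2.444 + 6.9696 + 23.5204 + 3.842
= 36.776
Step 2: Total measure of domain = 0.52 + 2.88 + 2.54 + 1.13 = 7.07
Step 3: Average value = 36.776 / 7.07 = 5.201697


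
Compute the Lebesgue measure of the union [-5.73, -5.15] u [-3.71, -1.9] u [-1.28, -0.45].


For pairwise disjoint intervals, m(union) = sum of lengths.
= (-5.15 - -5.73) + (-1.9 - -3.71) + (-0.45 - -1.28)
= 0.58 + 1.81 + 0.83
= 3.22


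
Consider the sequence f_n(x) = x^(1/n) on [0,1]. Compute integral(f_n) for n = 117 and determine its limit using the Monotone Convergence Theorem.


At n = 117: f_117(x) = x^(1/117).
Step 1: integral(x^(1/117), 0, 1) = [x^(1/117+1) / (1/117+1)] from 0 to 1
     = 1 / (1/117 + 1) = 1 / ((117+1)/117) = 117/(117+1)
     = 117/118 = 0.991525
Step 2: As n -> infinity, f_n(x) = x^(1/n) -> 1 for x in (0,1], and f_n is increasing in n.
By MCT, lim_n integral(f_n) = integral(lim_n f_n) = integral(1, 0, 1) = 1.
Step 3: Verify convergence: 117/118 = 0.991525 -> 1


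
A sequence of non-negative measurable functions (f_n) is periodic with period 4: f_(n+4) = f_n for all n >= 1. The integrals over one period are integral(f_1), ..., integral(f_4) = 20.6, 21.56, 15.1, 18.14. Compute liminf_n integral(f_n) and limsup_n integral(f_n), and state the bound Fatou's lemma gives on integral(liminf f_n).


The sequence (integral(f_n)) is periodic with period 4, repeating the values 20.6, 21.56, 15.1, 18.14 indefinitely.
Step 1: For a periodic sequence, every tail (a_m, a_(m+1), ...) contains all 4 period values infinitely often.
Step 2: Hence inf of every tail = min of the period values = min(20.6, 21.56, 15.1, 18.14) = 15.1.
        liminf_n integral(f_n) = sup over m of (inf of tail from m) = 15.1.
Step 3: Similarly sup of every tail = max of the period values = 21.56.
        limsup_n integral(f_n) = 21.56.
Step 4: Fatou's lemma: integral(liminf_n f_n) <= liminf_n integral(f_n) = 15.1.
        So the integral of the pointwise liminf is at most 15.1.
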